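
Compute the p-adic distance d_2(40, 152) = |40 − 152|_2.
d_2(40, 152) = 1/16

Step 1 — x − y = 40 − 152 = -112. Step 2 — v_2(-112) = 4 (factor: -112 = −(2^4 · 7); the sign does not affect v_p). Step 3 — |x − y|_2 = 2^{-4} = 1/16.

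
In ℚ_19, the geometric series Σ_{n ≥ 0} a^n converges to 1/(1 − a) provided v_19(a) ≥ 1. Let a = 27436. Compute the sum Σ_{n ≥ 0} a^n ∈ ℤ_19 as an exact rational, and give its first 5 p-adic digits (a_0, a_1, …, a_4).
Σ a^n = 1/(1 − a) = -1/27435;  first 5 digits = (1, 0, 0, 4, 0)

v_19(a) = 3 ≥ 1, so the series converges in ℤ_19 to 1/(1 − a) = 1/(1 − 27436) = -1/27435. Expand this rational in ℤ_19: compute digits iteratively via d_i = x_i mod 19, x_{i+1} = (x_i − d_i)/19. The first 5 digits are (1, 0, 0, 4, 0).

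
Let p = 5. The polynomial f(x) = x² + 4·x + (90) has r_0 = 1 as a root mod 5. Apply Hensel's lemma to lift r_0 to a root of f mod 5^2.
r_1 = 6 (mod 25)

Hensel: r_{i+1} = r_i − f(r_i)·(f′(r_i))^{-1} mod 5^{i+2}, f′(x) = 2x + 4. Iterate:
  r_0 = 1 (mod 5)
  r_1 = 6 (mod 25)
Final: r = 6 satisfies f(r) ≡ 0 mod 5^2.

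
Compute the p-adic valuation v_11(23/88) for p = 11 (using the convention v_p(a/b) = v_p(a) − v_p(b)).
v_11(23/88) = -1

Factor powers of 11 from the numerator and denominator of the reduced fraction: 23 = 11^0 · 23 and 88 = 11^1 · 8. Apply v_p(a/b) = v_p(a) − v_p(b): v_11(23/88) = 0 − 1 = -1.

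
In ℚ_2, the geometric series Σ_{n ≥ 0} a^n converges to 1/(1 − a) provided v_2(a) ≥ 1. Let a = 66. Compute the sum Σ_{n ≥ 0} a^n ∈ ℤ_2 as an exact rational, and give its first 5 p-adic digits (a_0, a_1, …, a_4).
Σ a^n = 1/(1 − a) = -1/65;  first 5 digits = (1, 1, 1, 1, 1)

v_2(a) = 1 ≥ 1, so the series converges in ℤ_2 to 1/(1 − a) = 1/(1 − 66) = -1/65. Expand this rational in ℤ_2: compute digits iteratively via d_i = x_i mod 2, x_{i+1} = (x_i − d_i)/2. The first 5 digits are (1, 1, 1, 1, 1).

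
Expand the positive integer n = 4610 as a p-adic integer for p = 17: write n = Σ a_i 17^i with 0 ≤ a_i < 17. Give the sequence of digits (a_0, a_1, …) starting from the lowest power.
(a_0, a_1, …) = (3, 16, 15)

Repeated division by 17 gives the digits low-to-high: 4610 = 3 + 16·17^1 + 15·17^2. Digit sequence: (3, 16, 15).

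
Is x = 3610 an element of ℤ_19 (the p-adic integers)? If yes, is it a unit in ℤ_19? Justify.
x ∈ ℤ_19 but not a unit; v_19(x) = 2 > 0

ℤ_19 = {x ∈ ℚ_19 : v_19(x) ≥ 0} and ℤ_19^× = {x ∈ ℤ_19 : v_19(x) = 0}. Here v_19(3610) = v_19(num) − v_19(den) = 2; compare against these criteria.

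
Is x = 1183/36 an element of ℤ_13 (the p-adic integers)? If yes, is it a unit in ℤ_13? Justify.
x ∈ ℤ_13 but not a unit; v_13(x) = 2 > 0

ℤ_13 = {x ∈ ℚ_13 : v_13(x) ≥ 0} and ℤ_13^× = {x ∈ ℤ_13 : v_13(x) = 0}. Here v_13(1183/36) = v_13(num) − v_13(den) = 2; compare against these criteria.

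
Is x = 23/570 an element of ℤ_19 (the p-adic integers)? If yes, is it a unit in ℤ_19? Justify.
x ∉ ℤ_19 (v_19(x) = -1 < 0)

ℤ_19 = {x ∈ ℚ_19 : v_19(x) ≥ 0} and ℤ_19^× = {x ∈ ℤ_19 : v_19(x) = 0}. Here v_19(23/570) = v_19(num) − v_19(den) = -1; compare against these criteria.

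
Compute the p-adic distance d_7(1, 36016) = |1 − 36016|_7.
d_7(1, 36016) = 1/2401

Step 1 — x − y = 1 − 36016 = -36015. Step 2 — v_7(-36015) = 4 (factor: -36015 = −(7^4 · 15); the sign does not affect v_p). Step 3 — |x − y|_7 = 7^{-4} = 1/2401.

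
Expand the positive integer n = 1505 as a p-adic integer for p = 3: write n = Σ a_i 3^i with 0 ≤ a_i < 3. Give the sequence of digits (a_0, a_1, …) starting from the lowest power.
(a_0, a_1, …) = (2, 0, 2, 1, 0, 0, 2)

Repeated division by 3 gives the digits low-to-high: 1505 = 2 + 2·3^2 + 1·3^3 + 2·3^6. Digit sequence: (2, 0, 2, 1, 0, 0, 2).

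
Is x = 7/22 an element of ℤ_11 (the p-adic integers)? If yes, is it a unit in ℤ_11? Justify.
x ∉ ℤ_11 (v_11(x) = -1 < 0)

ℤ_11 = {x ∈ ℚ_11 : v_11(x) ≥ 0} and ℤ_11^× = {x ∈ ℤ_11 : v_11(x) = 0}. Here v_11(7/22) = v_11(num) − v_11(den) = -1; compare against these criteria.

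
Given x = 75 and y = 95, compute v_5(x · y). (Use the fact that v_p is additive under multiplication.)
v_5(7125) = 3

v_p(x) = 2 (factor: 75 = 5^2 · 3); v_p(y) = 1 (factor: 95 = 5^1 · 19). Additivity: v_p(xy) = v_p(x) + v_p(y) = 2 + 1 = 3. (Direct check: xy = 7125 = 5^3 · (57).)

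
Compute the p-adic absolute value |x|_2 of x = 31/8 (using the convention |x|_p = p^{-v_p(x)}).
|31/8|_2 = 8

Step 1 — compute v_2(x) by factoring powers of 2 out of the numerator and denominator: v_2(31/8) = -3. Step 2 — apply |x|_p = p^{-v_p(x)} = 2^{3} = 8.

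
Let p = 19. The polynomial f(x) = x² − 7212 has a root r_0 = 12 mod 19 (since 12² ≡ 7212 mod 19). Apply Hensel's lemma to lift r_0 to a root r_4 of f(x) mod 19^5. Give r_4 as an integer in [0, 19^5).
r_4 = 68355 (mod 2476099)

Hensel's recurrence: r_{i+1} = r_i − f(r_i)·(f′(r_i))^{-1} mod 19^{i+2}, with f′(x) = 2x. Iterate:
  r_0 = 12 (mod 19)
  r_1 = 126 (mod 361)
  r_2 = 6624 (mod 6859)
  r_3 = 68355 (mod 130321)
  r_4 = 68355 (mod 2476099)
Final: r_4 = 68355, and one checks f(r_4) ≡ 0 mod 19^5.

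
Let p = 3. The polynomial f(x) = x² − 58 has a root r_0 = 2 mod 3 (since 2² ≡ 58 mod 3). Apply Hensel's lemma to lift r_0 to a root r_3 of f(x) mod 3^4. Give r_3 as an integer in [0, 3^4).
r_3 = 56 (mod 81)

Hensel's recurrence: r_{i+1} = r_i − f(r_i)·(f′(r_i))^{-1} mod 3^{i+2}, with f′(x) = 2x. Iterate:
  r_0 = 2 (mod 3)
  r_1 = 2 (mod 9)
  r_2 = 2 (mod 27)
  r_3 = 56 (mod 81)
Final: r_3 = 56, and one checks f(r_3) ≡ 0 mod 3^4.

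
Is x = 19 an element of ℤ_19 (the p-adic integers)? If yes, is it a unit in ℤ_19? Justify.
x ∈ ℤ_19 but not a unit; v_19(x) = 1 > 0

ℤ_19 = {x ∈ ℚ_19 : v_19(x) ≥ 0} and ℤ_19^× = {x ∈ ℤ_19 : v_19(x) = 0}. Here v_19(19) = v_19(num) − v_19(den) = 1; compare against these criteria.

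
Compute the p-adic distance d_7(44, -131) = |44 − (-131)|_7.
d_7(44, -131) = 1/7

Step 1 — x − y = 44 − (-131) = 175. Step 2 — v_7(175) = 1 (factor: 175 = (7^1 · 25); the sign does not affect v_p). Step 3 — |x − y|_7 = 7^{-1} = 1/7.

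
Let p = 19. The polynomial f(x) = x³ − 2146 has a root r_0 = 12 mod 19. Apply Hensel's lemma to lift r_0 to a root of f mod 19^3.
r_2 = 4477 (mod 6859)

Hensel: r_{i+1} = r_i − f(r_i)/f′(r_i) mod 19^{i+2}, where f′(x) = 3x². Iterate:
  r_0 = 12 (mod 19)
  r_1 = 145 (mod 361)
  r_2 = 4477 (mod 6859)
Final: r = 4477 with f(r) ≡ 0 mod 19^3.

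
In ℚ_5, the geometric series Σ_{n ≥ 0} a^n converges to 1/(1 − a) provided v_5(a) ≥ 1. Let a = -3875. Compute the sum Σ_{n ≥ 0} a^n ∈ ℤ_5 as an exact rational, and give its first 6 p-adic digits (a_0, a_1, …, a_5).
Σ a^n = 1/(1 − a) = 1/3876;  first 6 digits = (1, 0, 0, 4, 3, 3)

v_5(a) = 3 ≥ 1, so the series converges in ℤ_5 to 1/(1 − a) = 1/(1 − (-3875)) = 1/3876. Expand this rational in ℤ_5: compute digits iteratively via d_i = x_i mod 5, x_{i+1} = (x_i − d_i)/5. The first 6 digits are (1, 0, 0, 4, 3, 3).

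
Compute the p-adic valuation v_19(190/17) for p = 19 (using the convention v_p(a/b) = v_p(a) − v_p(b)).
v_19(190/17) = 1

Factor powers of 19 from the numerator and denominator of the reduced fraction: 190 = 19^1 · 10 and 17 = 19^0 · 17. Apply v_p(a/b) = v_p(a) − v_p(b): v_19(190/17) = 1 − 0 = 1.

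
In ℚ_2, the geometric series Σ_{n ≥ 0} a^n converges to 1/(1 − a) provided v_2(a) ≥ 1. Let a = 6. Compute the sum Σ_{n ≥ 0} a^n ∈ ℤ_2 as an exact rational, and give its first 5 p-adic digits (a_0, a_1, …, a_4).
Σ a^n = 1/(1 − a) = -1/5;  first 5 digits = (1, 1, 0, 0, 1)

v_2(a) = 1 ≥ 1, so the series converges in ℤ_2 to 1/(1 − a) = 1/(1 − 6) = -1/5. Expand this rational in ℤ_2: compute digits iteratively via d_i = x_i mod 2, x_{i+1} = (x_i − d_i)/2. The first 5 digits are (1, 1, 0, 0, 1).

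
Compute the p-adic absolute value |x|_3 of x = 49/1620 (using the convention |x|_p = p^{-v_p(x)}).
|49/1620|_3 = 81

Step 1 — compute v_3(x) by factoring powers of 3 out of the numerator and denominator: v_3(49/1620) = -4. Step 2 — apply |x|_p = p^{-v_p(x)} = 3^{4} = 81.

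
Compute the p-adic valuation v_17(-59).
v_17(-59) = 0

v_17(n) is the largest exponent k such that 17^k divides n. Factor out: -59 = -17^0 · 59. (Sign doesn't affect v_p.) So v_17(-59) = 0.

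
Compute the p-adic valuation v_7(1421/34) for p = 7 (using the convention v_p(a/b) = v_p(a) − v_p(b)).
v_7(1421/34) = 2

Factor powers of 7 from the numerator and denominator of the reduced fraction: 1421 = 7^2 · 29 and 34 = 7^0 · 34. Apply v_p(a/b) = v_p(a) − v_p(b): v_7(1421/34) = 2 − 0 = 2.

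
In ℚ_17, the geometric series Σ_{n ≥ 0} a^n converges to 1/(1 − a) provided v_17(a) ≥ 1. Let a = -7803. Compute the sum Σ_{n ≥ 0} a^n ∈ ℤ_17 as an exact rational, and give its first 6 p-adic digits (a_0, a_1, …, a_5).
Σ a^n = 1/(1 − a) = 1/7804;  first 6 digits = (1, 0, 7, 15, 14, 8)

v_17(a) = 2 ≥ 1, so the series converges in ℤ_17 to 1/(1 − a) = 1/(1 − (-7803)) = 1/7804. Expand this rational in ℤ_17: compute digits iteratively via d_i = x_i mod 17, x_{i+1} = (x_i − d_i)/17. The first 6 digits are (1, 0, 7, 15, 14, 8).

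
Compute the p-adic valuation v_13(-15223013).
v_13(-15223013) = 5

v_13(n) is the largest exponent k such that 13^k divides n. Factor out: -15223013 = -13^5 · 41. (Sign doesn't affect v_p.) So v_13(-15223013) = 5.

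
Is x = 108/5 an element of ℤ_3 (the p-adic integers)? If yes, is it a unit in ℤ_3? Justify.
x ∈ ℤ_3 but not a unit; v_3(x) = 3 > 0

ℤ_3 = {x ∈ ℚ_3 : v_3(x) ≥ 0} and ℤ_3^× = {x ∈ ℤ_3 : v_3(x) = 0}. Here v_3(108/5) = v_3(num) − v_3(den) = 3; compare against these criteria.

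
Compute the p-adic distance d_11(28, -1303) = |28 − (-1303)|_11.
d_11(28, -1303) = 1/1331

Step 1 — x − y = 28 − (-1303) = 1331. Step 2 — v_11(1331) = 3 (factor: 1331 = (11^3 · 1); the sign does not affect v_p). Step 3 — |x − y|_11 = 11^{-3} = 1/1331.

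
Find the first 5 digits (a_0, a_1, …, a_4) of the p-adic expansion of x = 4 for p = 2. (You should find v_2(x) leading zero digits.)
(a_0, …, a_4) = (0, 0, 1, 0, 0)

v_2(4) = 2, so a_0 = ... = a_1 = 0. Factor out: x = 2^2 · u with u = 1 a unit in ℤ_2. Expand u iteratively via a_{v+i} = u_i mod 2, u_{i+1} = (u_i − a_{v+i})/2:
  u_0 = 1;  a_2 = 1;  u_1 = (u_0 − 1)/2 = 0
  u_1 = 0;  a_3 = 0;  u_2 = (u_1 − 0)/2 = 0
  u_2 = 0;  a_4 = 0;  u_3 = (u_2 − 0)/2 = 0
Digits: (0, 0, 1, 0, 0).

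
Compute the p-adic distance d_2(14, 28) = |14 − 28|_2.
d_2(14, 28) = 1/2

Step 1 — x − y = 14 − 28 = -14. Step 2 — v_2(-14) = 1 (factor: -14 = −(2^1 · 7); the sign does not affect v_p). Step 3 — |x − y|_2 = 2^{-1} = 1/2.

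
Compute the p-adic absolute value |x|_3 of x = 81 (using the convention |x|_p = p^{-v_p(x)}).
|81|_3 = 1/81

Step 1 — compute v_3(x) by factoring powers of 3 out of the numerator and denominator: v_3(81) = 4. Step 2 — apply |x|_p = p^{-v_p(x)} = 3^{-4} = 1/81.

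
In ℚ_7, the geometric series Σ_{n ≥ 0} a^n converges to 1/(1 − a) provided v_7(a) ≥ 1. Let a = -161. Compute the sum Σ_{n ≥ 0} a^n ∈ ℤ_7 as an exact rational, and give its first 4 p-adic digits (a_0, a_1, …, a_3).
Σ a^n = 1/(1 − a) = 1/162;  first 4 digits = (1, 5, 0, 4)

v_7(a) = 1 ≥ 1, so the series converges in ℤ_7 to 1/(1 − a) = 1/(1 − (-161)) = 1/162. Expand this rational in ℤ_7: compute digits iteratively via d_i = x_i mod 7, x_{i+1} = (x_i − d_i)/7. The first 4 digits are (1, 5, 0, 4).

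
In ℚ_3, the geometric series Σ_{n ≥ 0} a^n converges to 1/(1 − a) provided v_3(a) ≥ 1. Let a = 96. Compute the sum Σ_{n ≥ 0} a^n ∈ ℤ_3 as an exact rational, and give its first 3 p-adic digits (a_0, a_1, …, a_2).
Σ a^n = 1/(1 − a) = -1/95;  first 3 digits = (1, 2, 2)

v_3(a) = 1 ≥ 1, so the series converges in ℤ_3 to 1/(1 − a) = 1/(1 − 96) = -1/95. Expand this rational in ℤ_3: compute digits iteratively via d_i = x_i mod 3, x_{i+1} = (x_i − d_i)/3. The first 3 digits are (1, 2, 2).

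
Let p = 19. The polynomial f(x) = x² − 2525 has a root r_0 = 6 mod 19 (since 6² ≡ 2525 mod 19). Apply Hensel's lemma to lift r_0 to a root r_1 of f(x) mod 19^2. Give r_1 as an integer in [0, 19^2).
r_1 = 63 (mod 361)

Hensel's recurrence: r_{i+1} = r_i − f(r_i)·(f′(r_i))^{-1} mod 19^{i+2}, with f′(x) = 2x. Iterate:
  r_0 = 6 (mod 19)
  r_1 = 63 (mod 361)
Final: r_1 = 63, and one checks f(r_1) ≡ 0 mod 19^2.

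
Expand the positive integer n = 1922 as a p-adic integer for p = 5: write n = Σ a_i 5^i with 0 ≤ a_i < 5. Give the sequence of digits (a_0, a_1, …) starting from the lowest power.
(a_0, a_1, …) = (2, 4, 1, 0, 3)

Repeated division by 5 gives the digits low-to-high: 1922 = 2 + 4·5^1 + 1·5^2 + 3·5^4. Digit sequence: (2, 4, 1, 0, 3).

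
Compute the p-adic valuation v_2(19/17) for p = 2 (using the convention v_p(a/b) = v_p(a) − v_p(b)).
v_2(19/17) = 0

Factor powers of 2 from the numerator and denominator of the reduced fraction: 19 = 2^0 · 19 and 17 = 2^0 · 17. Apply v_p(a/b) = v_p(a) − v_p(b): v_2(19/17) = 0 − 0 = 0.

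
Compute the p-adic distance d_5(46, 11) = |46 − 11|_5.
d_5(46, 11) = 1/5

Step 1 — x − y = 46 − 11 = 35. Step 2 — v_5(35) = 1 (factor: 35 = (5^1 · 7); the sign does not affect v_p). Step 3 — |x − y|_5 = 5^{-1} = 1/5.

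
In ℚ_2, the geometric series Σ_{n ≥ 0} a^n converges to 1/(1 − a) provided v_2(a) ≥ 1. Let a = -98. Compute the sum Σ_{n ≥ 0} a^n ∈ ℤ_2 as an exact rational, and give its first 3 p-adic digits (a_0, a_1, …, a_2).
Σ a^n = 1/(1 − a) = 1/99;  first 3 digits = (1, 1, 0)

v_2(a) = 1 ≥ 1, so the series converges in ℤ_2 to 1/(1 − a) = 1/(1 − (-98)) = 1/99. Expand this rational in ℤ_2: compute digits iteratively via d_i = x_i mod 2, x_{i+1} = (x_i − d_i)/2. The first 3 digits are (1, 1, 0).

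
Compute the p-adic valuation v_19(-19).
v_19(-19) = 1

v_19(n) is the largest exponent k such that 19^k divides n. Factor out: -19 = -19^1 · 1. (Sign doesn't affect v_p.) So v_19(-19) = 1.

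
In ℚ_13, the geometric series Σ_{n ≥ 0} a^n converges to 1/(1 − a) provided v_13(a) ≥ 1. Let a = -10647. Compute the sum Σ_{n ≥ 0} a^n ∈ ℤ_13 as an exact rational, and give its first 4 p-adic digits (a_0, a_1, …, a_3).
Σ a^n = 1/(1 − a) = 1/10648;  first 4 digits = (1, 0, 2, 8)

v_13(a) = 2 ≥ 1, so the series converges in ℤ_13 to 1/(1 − a) = 1/(1 − (-10647)) = 1/10648. Expand this rational in ℤ_13: compute digits iteratively via d_i = x_i mod 13, x_{i+1} = (x_i − d_i)/13. The first 4 digits are (1, 0, 2, 8).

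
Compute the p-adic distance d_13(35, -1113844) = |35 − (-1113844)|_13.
d_13(35, -1113844) = 1/371293

Step 1 — x − y = 35 − (-1113844) = 1113879. Step 2 — v_13(1113879) = 5 (factor: 1113879 = (13^5 · 3); the sign does not affect v_p). Step 3 — |x − y|_13 = 13^{-5} = 1/371293.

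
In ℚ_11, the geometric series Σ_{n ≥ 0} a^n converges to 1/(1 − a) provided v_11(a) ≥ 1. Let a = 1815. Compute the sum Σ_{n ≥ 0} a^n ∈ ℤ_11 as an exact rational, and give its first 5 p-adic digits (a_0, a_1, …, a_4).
Σ a^n = 1/(1 − a) = -1/1814;  first 5 digits = (1, 0, 4, 1, 5)

v_11(a) = 2 ≥ 1, so the series converges in ℤ_11 to 1/(1 − a) = 1/(1 − 1815) = -1/1814. Expand this rational in ℤ_11: compute digits iteratively via d_i = x_i mod 11, x_{i+1} = (x_i − d_i)/11. The first 5 digits are (1, 0, 4, 1, 5).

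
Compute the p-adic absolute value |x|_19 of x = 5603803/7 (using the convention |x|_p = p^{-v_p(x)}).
|5603803/7|_19 = 1/130321

Step 1 — compute v_19(x) by factoring powers of 19 out of the numerator and denominator: v_19(5603803/7) = 4. Step 2 — apply |x|_p = p^{-v_p(x)} = 19^{-4} = 1/130321.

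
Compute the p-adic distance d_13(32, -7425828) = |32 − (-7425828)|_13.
d_13(32, -7425828) = 1/371293

Step 1 — x − y = 32 − (-7425828) = 7425860. Step 2 — v_13(7425860) = 5 (factor: 7425860 = (13^5 · 20); the sign does not affect v_p). Step 3 — |x − y|_13 = 13^{-5} = 1/371293.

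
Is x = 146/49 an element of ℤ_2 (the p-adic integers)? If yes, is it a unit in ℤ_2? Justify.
x ∈ ℤ_2 but not a unit; v_2(x) = 1 > 0

ℤ_2 = {x ∈ ℚ_2 : v_2(x) ≥ 0} and ℤ_2^× = {x ∈ ℤ_2 : v_2(x) = 0}. Here v_2(146/49) = v_2(num) − v_2(den) = 1; compare against these criteria.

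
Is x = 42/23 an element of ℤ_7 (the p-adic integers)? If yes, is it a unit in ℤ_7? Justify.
x ∈ ℤ_7 but not a unit; v_7(x) = 1 > 0

ℤ_7 = {x ∈ ℚ_7 : v_7(x) ≥ 0} and ℤ_7^× = {x ∈ ℤ_7 : v_7(x) = 0}. Here v_7(42/23) = v_7(num) − v_7(den) = 1; compare against these criteria.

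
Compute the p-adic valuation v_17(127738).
v_17(127738) = 3

v_17(n) is the largest exponent k such that 17^k divides n. Factor out: 127738 = 17^3 · 26. (Sign doesn't affect v_p.) So v_17(127738) = 3.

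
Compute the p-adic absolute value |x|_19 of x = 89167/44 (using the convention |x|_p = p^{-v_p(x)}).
|89167/44|_19 = 1/6859

Step 1 — compute v_19(x) by factoring powers of 19 out of the numerator and denominator: v_19(89167/44) = 3. Step 2 — apply |x|_p = p^{-v_p(x)} = 19^{-3} = 1/6859.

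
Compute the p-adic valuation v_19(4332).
v_19(4332) = 2

v_19(n) is the largest exponent k such that 19^k divides n. Factor out: 4332 = 19^2 · 12. (Sign doesn't affect v_p.) So v_19(4332) = 2.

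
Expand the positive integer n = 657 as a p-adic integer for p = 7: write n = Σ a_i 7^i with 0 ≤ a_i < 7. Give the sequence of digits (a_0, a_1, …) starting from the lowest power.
(a_0, a_1, …) = (6, 2, 6, 1)

Repeated division by 7 gives the digits low-to-high: 657 = 6 + 2·7^1 + 6·7^2 + 1·7^3. Digit sequence: (6, 2, 6, 1).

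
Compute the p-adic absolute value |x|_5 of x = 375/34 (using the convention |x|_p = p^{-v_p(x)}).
|375/34|_5 = 1/125

Step 1 — compute v_5(x) by factoring powers of 5 out of the numerator and denominator: v_5(375/34) = 3. Step 2 — apply |x|_p = p^{-v_p(x)} = 5^{-3} = 1/125.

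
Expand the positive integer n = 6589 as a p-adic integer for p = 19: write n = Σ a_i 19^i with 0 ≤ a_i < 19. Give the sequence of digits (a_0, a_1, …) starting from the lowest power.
(a_0, a_1, …) = (15, 4, 18)

Repeated division by 19 gives the digits low-to-high: 6589 = 15 + 4·19^1 + 18·19^2. Digit sequence: (15, 4, 18).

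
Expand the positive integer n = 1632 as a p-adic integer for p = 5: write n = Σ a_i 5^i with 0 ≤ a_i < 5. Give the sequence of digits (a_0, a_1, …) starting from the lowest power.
(a_0, a_1, …) = (2, 1, 0, 3, 2)

Repeated division by 5 gives the digits low-to-high: 1632 = 2 + 1·5^1 + 3·5^3 + 2·5^4. Digit sequence: (2, 1, 0, 3, 2).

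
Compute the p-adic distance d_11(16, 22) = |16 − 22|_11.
d_11(16, 22) = 1

Step 1 — x − y = 16 − 22 = -6. Step 2 — v_11(-6) = 0 (factor: -6 = −(11^0 · 6); the sign does not affect v_p). Step 3 — |x − y|_11 = 11^{0} = 1.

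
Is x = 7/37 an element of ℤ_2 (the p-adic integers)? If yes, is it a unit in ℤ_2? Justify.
x ∈ ℤ_2^× (unit); v_2(x) = 0

ℤ_2 = {x ∈ ℚ_2 : v_2(x) ≥ 0} and ℤ_2^× = {x ∈ ℤ_2 : v_2(x) = 0}. Here v_2(7/37) = v_2(num) − v_2(den) = 0; compare against these criteria.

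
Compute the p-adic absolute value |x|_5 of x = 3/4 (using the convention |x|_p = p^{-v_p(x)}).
|3/4|_5 = 1

Step 1 — compute v_5(x) by factoring powers of 5 out of the numerator and denominator: v_5(3/4) = 0. Step 2 — apply |x|_p = p^{-v_p(x)} = 5^{0} = 1.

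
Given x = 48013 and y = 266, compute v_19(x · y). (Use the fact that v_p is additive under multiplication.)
v_19(12771458) = 4

v_p(x) = 3 (factor: 48013 = 19^3 · 7); v_p(y) = 1 (factor: 266 = 19^1 · 14). Additivity: v_p(xy) = v_p(x) + v_p(y) = 3 + 1 = 4. (Direct check: xy = 12771458 = 19^4 · (98).)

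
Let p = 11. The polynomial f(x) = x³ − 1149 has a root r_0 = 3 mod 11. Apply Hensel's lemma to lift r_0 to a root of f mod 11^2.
r_1 = 58 (mod 121)

Hensel: r_{i+1} = r_i − f(r_i)/f′(r_i) mod 11^{i+2}, where f′(x) = 3x². Iterate:
  r_0 = 3 (mod 11)
  r_1 = 58 (mod 121)
Final: r = 58 with f(r) ≡ 0 mod 11^2.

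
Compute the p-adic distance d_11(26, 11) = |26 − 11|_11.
d_11(26, 11) = 1

Step 1 — x − y = 26 − 11 = 15. Step 2 — v_11(15) = 0 (factor: 15 = (11^0 · 15); the sign does not affect v_p). Step 3 — |x − y|_11 = 11^{0} = 1.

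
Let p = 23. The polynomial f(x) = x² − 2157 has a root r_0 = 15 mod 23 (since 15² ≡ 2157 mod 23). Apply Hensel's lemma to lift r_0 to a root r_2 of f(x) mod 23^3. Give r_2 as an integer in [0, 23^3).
r_2 = 2407 (mod 12167)

Hensel's recurrence: r_{i+1} = r_i − f(r_i)·(f′(r_i))^{-1} mod 23^{i+2}, with f′(x) = 2x. Iterate:
  r_0 = 15 (mod 23)
  r_1 = 291 (mod 529)
  r_2 = 2407 (mod 12167)
Final: r_2 = 2407, and one checks f(r_2) ≡ 0 mod 23^3.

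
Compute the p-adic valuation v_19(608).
v_19(608) = 1

v_19(n) is the largest exponent k such that 19^k divides n. Factor out: 608 = 19^1 · 32. (Sign doesn't affect v_p.) So v_19(608) = 1.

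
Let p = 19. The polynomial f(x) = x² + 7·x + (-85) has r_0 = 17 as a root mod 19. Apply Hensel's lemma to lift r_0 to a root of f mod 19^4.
r_3 = 17478 (mod 130321)

Hensel: r_{i+1} = r_i − f(r_i)·(f′(r_i))^{-1} mod 19^{i+2}, f′(x) = 2x + 7. Iterate:
  r_0 = 17 (mod 19)
  r_1 = 150 (mod 361)
  r_2 = 3760 (mod 6859)
  r_3 = 17478 (mod 130321)
Final: r = 17478 satisfies f(r) ≡ 0 mod 19^4.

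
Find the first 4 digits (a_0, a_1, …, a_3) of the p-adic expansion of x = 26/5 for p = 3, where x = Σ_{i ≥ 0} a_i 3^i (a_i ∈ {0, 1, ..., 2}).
(a_0, …, a_3) = (1, 2, 1, 2)

v_3(26/5) = 0 (numerator and denominator both coprime to 3), so x ∈ ℤ_3^×. Compute digits iteratively via a_i = x_i mod 3, x_{i+1} = (x_i − a_i)/3, with x_0 = x:
  x_0 = 26/5;  a_0 = 1;  x_1 = (x_0 − 1)/3 = 7/5
  x_1 = 7/5;  a_1 = 2;  x_2 = (x_1 − 2)/3 = -1/5
  x_2 = -1/5;  a_2 = 1;  x_3 = (x_2 − 1)/3 = -2/5
  x_3 = -2/5;  a_3 = 2;  x_4 = (x_3 − 2)/3 = -4/5
Digits: (1, 2, 1, 2).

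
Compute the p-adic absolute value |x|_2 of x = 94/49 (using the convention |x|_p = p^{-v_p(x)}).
|94/49|_2 = 1/2

Step 1 — compute v_2(x) by factoring powers of 2 out of the numerator and denominator: v_2(94/49) = 1. Step 2 — apply |x|_p = p^{-v_p(x)} = 2^{-1} = 1/2.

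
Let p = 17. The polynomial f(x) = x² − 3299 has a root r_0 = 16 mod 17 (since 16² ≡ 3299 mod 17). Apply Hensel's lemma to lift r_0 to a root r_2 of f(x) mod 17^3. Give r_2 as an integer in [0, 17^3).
r_2 = 4419 (mod 4913)

Hensel's recurrence: r_{i+1} = r_i − f(r_i)·(f′(r_i))^{-1} mod 17^{i+2}, with f′(x) = 2x. Iterate:
  r_0 = 16 (mod 17)
  r_1 = 84 (mod 289)
  r_2 = 4419 (mod 4913)
Final: r_2 = 4419, and one checks f(r_2) ≡ 0 mod 17^3.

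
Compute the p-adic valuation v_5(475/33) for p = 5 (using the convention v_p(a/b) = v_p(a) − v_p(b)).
v_5(475/33) = 2

Factor powers of 5 from the numerator and denominator of the reduced fraction: 475 = 5^2 · 19 and 33 = 5^0 · 33. Apply v_p(a/b) = v_p(a) − v_p(b): v_5(475/33) = 2 − 0 = 2.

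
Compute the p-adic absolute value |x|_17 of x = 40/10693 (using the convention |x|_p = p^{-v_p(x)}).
|40/10693|_17 = 289

Step 1 — compute v_17(x) by factoring powers of 17 out of the numerator and denominator: v_17(40/10693) = -2. Step 2 — apply |x|_p = p^{-v_p(x)} = 17^{2} = 289.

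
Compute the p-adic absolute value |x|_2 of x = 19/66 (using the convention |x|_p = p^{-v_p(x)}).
|19/66|_2 = 2

Step 1 — compute v_2(x) by factoring powers of 2 out of the numerator and denominator: v_2(19/66) = -1. Step 2 — apply |x|_p = p^{-v_p(x)} = 2^{1} = 2.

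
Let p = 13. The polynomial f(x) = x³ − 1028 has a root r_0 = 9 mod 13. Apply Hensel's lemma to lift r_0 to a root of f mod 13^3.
r_2 = 1075 (mod 2197)

Hensel: r_{i+1} = r_i − f(r_i)/f′(r_i) mod 13^{i+2}, where f′(x) = 3x². Iterate:
  r_0 = 9 (mod 13)
  r_1 = 61 (mod 169)
  r_2 = 1075 (mod 2197)
Final: r = 1075 with f(r) ≡ 0 mod 13^3.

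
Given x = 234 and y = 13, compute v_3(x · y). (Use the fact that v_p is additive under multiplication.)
v_3(3042) = 2

v_p(x) = 2 (factor: 234 = 3^2 · 26); v_p(y) = 0 (factor: 13 = 3^0 · 13). Additivity: v_p(xy) = v_p(x) + v_p(y) = 2 + 0 = 2. (Direct check: xy = 3042 = 3^2 · (338).)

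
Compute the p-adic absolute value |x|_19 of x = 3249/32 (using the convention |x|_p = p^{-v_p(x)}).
|3249/32|_19 = 1/361

Step 1 — compute v_19(x) by factoring powers of 19 out of the numerator and denominator: v_19(3249/32) = 2. Step 2 — apply |x|_p = p^{-v_p(x)} = 19^{-2} = 1/361.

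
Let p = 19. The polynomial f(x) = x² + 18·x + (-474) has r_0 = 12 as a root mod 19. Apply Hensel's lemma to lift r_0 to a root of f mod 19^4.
r_3 = 12856 (mod 130321)

Hensel: r_{i+1} = r_i − f(r_i)·(f′(r_i))^{-1} mod 19^{i+2}, f′(x) = 2x + 18. Iterate:
  r_0 = 12 (mod 19)
  r_1 = 221 (mod 361)
  r_2 = 5997 (mod 6859)
  r_3 = 12856 (mod 130321)
Final: r = 12856 satisfies f(r) ≡ 0 mod 19^4.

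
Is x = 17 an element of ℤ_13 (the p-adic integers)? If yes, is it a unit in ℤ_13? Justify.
x ∈ ℤ_13^× (unit); v_13(x) = 0

ℤ_13 = {x ∈ ℚ_13 : v_13(x) ≥ 0} and ℤ_13^× = {x ∈ ℤ_13 : v_13(x) = 0}. Here v_13(17) = v_13(num) − v_13(den) = 0; compare against these criteria.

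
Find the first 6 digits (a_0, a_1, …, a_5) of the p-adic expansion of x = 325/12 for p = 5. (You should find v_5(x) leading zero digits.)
(a_0, …, a_5) = (0, 0, 4, 4, 2, 4)

v_5(325/12) = 2, so a_0 = ... = a_1 = 0. Factor out: x = 5^2 · u with u = 13/12 a unit in ℤ_5. Expand u iteratively via a_{v+i} = u_i mod 5, u_{i+1} = (u_i − a_{v+i})/5:
  u_0 = 13/12;  a_2 = 4;  u_1 = (u_0 − 4)/5 = -7/12
  u_1 = -7/12;  a_3 = 4;  u_2 = (u_1 − 4)/5 = -11/12
  u_2 = -11/12;  a_4 = 2;  u_3 = (u_2 − 2)/5 = -7/12
  u_3 = -7/12;  a_5 = 4;  u_4 = (u_3 − 4)/5 = -11/12
Digits: (0, 0, 4, 4, 2, 4).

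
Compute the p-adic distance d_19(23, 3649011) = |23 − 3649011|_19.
d_19(23, 3649011) = 1/130321

Step 1 — x − y = 23 − 3649011 = -3648988. Step 2 — v_19(-3648988) = 4 (factor: -3648988 = −(19^4 · 28); the sign does not affect v_p). Step 3 — |x − y|_19 = 19^{-4} = 1/130321.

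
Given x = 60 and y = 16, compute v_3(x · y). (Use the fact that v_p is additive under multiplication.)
v_3(960) = 1

v_p(x) = 1 (factor: 60 = 3^1 · 20); v_p(y) = 0 (factor: 16 = 3^0 · 16). Additivity: v_p(xy) = v_p(x) + v_p(y) = 1 + 0 = 1. (Direct check: xy = 960 = 3^1 · (320).)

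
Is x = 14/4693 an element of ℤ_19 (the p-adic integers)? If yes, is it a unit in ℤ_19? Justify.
x ∉ ℤ_19 (v_19(x) = -2 < 0)

ℤ_19 = {x ∈ ℚ_19 : v_19(x) ≥ 0} and ℤ_19^× = {x ∈ ℤ_19 : v_19(x) = 0}. Here v_19(14/4693) = v_19(num) − v_19(den) = -2; compare against these criteria.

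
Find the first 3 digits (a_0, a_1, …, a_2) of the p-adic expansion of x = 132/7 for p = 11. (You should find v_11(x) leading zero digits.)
(a_0, …, a_2) = (0, 8, 1)

v_11(132/7) = 1, so a_0 = ... = a_0 = 0. Factor out: x = 11^1 · u with u = 12/7 a unit in ℤ_11. Expand u iteratively via a_{v+i} = u_i mod 11, u_{i+1} = (u_i − a_{v+i})/11:
  u_0 = 12/7;  a_1 = 8;  u_1 = (u_0 − 8)/11 = -4/7
  u_1 = -4/7;  a_2 = 1;  u_2 = (u_1 − 1)/11 = -1/7
Digits: (0, 8, 1).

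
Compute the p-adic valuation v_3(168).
v_3(168) = 1

v_3(n) is the largest exponent k such that 3^k divides n. Factor out: 168 = 3^1 · 56. (Sign doesn't affect v_p.) So v_3(168) = 1.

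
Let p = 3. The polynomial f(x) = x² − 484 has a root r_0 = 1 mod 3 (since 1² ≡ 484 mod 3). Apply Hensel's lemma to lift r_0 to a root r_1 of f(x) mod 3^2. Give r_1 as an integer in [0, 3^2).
r_1 = 4 (mod 9)

Hensel's recurrence: r_{i+1} = r_i − f(r_i)·(f′(r_i))^{-1} mod 3^{i+2}, with f′(x) = 2x. Iterate:
  r_0 = 1 (mod 3)
  r_1 = 4 (mod 9)
Final: r_1 = 4, and one checks f(r_1) ≡ 0 mod 3^2.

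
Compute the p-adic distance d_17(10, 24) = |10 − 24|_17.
d_17(10, 24) = 1

Step 1 — x − y = 10 − 24 = -14. Step 2 — v_17(-14) = 0 (factor: -14 = −(17^0 · 14); the sign does not affect v_p). Step 3 — |x − y|_17 = 17^{0} = 1.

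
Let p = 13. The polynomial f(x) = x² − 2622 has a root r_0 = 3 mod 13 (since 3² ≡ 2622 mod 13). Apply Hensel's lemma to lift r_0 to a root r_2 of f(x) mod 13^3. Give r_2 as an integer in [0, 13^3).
r_2 = 1875 (mod 2197)

Hensel's recurrence: r_{i+1} = r_i − f(r_i)·(f′(r_i))^{-1} mod 13^{i+2}, with f′(x) = 2x. Iterate:
  r_0 = 3 (mod 13)
  r_1 = 16 (mod 169)
  r_2 = 1875 (mod 2197)
Final: r_2 = 1875, and one checks f(r_2) ≡ 0 mod 13^3.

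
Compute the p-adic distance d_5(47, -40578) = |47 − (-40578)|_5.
d_5(47, -40578) = 1/3125

Step 1 — x − y = 47 − (-40578) = 40625. Step 2 — v_5(40625) = 5 (factor: 40625 = (5^5 · 13); the sign does not affect v_p). Step 3 — |x − y|_5 = 5^{-5} = 1/3125.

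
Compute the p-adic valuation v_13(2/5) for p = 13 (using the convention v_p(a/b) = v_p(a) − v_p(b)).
v_13(2/5) = 0

Factor powers of 13 from the numerator and denominator of the reduced fraction: 2 = 13^0 · 2 and 5 = 13^0 · 5. Apply v_p(a/b) = v_p(a) − v_p(b): v_13(2/5) = 0 − 0 = 0.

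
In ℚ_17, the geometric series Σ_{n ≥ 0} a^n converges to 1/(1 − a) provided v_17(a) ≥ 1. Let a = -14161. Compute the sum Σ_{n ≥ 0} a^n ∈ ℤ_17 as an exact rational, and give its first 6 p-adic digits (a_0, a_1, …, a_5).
Σ a^n = 1/(1 − a) = 1/14162;  first 6 digits = (1, 0, 2, 14, 3, 5)

v_17(a) = 2 ≥ 1, so the series converges in ℤ_17 to 1/(1 − a) = 1/(1 − (-14161)) = 1/14162. Expand this rational in ℤ_17: compute digits iteratively via d_i = x_i mod 17, x_{i+1} = (x_i − d_i)/17. The first 6 digits are (1, 0, 2, 14, 3, 5).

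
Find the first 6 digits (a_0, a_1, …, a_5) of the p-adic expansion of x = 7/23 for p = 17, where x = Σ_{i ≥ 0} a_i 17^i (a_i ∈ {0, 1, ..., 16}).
(a_0, …, a_5) = (4, 2, 8, 1, 11, 6)

v_17(7/23) = 0 (numerator and denominator both coprime to 17), so x ∈ ℤ_17^×. Compute digits iteratively via a_i = x_i mod 17, x_{i+1} = (x_i − a_i)/17, with x_0 = x:
  x_0 = 7/23;  a_0 = 4;  x_1 = (x_0 − 4)/17 = -5/23
  x_1 = -5/23;  a_1 = 2;  x_2 = (x_1 − 2)/17 = -3/23
  x_2 = -3/23;  a_2 = 8;  x_3 = (x_2 − 8)/17 = -11/23
  x_3 = -11/23;  a_3 = 1;  x_4 = (x_3 − 1)/17 = -2/23
  x_4 = -2/23;  a_4 = 11;  x_5 = (x_4 − 11)/17 = -15/23
  x_5 = -15/23;  a_5 = 6;  x_6 = (x_5 − 6)/17 = -9/23
Digits: (4, 2, 8, 1, 11, 6).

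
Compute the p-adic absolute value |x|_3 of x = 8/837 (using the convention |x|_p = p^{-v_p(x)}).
|8/837|_3 = 27

Step 1 — compute v_3(x) by factoring powers of 3 out of the numerator and denominator: v_3(8/837) = -3. Step 2 — apply |x|_p = p^{-v_p(x)} = 3^{3} = 27.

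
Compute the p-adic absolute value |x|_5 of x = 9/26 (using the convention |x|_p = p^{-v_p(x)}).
|9/26|_5 = 1

Step 1 — compute v_5(x) by factoring powers of 5 out of the numerator and denominator: v_5(9/26) = 0. Step 2 — apply |x|_p = p^{-v_p(x)} = 5^{0} = 1.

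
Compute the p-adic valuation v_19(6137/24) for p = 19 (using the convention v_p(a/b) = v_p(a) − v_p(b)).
v_19(6137/24) = 2

Factor powers of 19 from the numerator and denominator of the reduced fraction: 6137 = 19^2 · 17 and 24 = 19^0 · 24. Apply v_p(a/b) = v_p(a) − v_p(b): v_19(6137/24) = 2 − 0 = 2.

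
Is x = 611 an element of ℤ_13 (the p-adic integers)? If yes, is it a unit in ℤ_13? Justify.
x ∈ ℤ_13 but not a unit; v_13(x) = 1 > 0

ℤ_13 = {x ∈ ℚ_13 : v_13(x) ≥ 0} and ℤ_13^× = {x ∈ ℤ_13 : v_13(x) = 0}. Here v_13(611) = v_13(num) − v_13(den) = 1; compare against these criteria.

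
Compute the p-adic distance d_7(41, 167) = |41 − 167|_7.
d_7(41, 167) = 1/7

Step 1 — x − y = 41 − 167 = -126. Step 2 — v_7(-126) = 1 (factor: -126 = −(7^1 · 18); the sign does not affect v_p). Step 3 — |x − y|_7 = 7^{-1} = 1/7.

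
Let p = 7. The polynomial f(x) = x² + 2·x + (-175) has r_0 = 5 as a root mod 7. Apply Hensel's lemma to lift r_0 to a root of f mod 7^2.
r_1 = 33 (mod 49)

Hensel: r_{i+1} = r_i − f(r_i)·(f′(r_i))^{-1} mod 7^{i+2}, f′(x) = 2x + 2. Iterate:
  r_0 = 5 (mod 7)
  r_1 = 33 (mod 49)
Final: r = 33 satisfies f(r) ≡ 0 mod 7^2.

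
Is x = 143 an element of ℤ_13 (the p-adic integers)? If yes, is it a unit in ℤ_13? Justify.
x ∈ ℤ_13 but not a unit; v_13(x) = 1 > 0

ℤ_13 = {x ∈ ℚ_13 : v_13(x) ≥ 0} and ℤ_13^× = {x ∈ ℤ_13 : v_13(x) = 0}. Here v_13(143) = v_13(num) − v_13(den) = 1; compare against these criteria.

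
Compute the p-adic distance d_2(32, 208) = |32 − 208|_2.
d_2(32, 208) = 1/16

Step 1 — x − y = 32 − 208 = -176. Step 2 — v_2(-176) = 4 (factor: -176 = −(2^4 · 11); the sign does not affect v_p). Step 3 — |x − y|_2 = 2^{-4} = 1/16.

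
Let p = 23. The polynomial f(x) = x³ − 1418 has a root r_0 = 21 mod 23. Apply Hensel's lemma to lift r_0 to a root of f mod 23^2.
r_1 = 205 (mod 529)

Hensel: r_{i+1} = r_i − f(r_i)/f′(r_i) mod 23^{i+2}, where f′(x) = 3x². Iterate:
  r_0 = 21 (mod 23)
  r_1 = 205 (mod 529)
Final: r = 205 with f(r) ≡ 0 mod 23^2.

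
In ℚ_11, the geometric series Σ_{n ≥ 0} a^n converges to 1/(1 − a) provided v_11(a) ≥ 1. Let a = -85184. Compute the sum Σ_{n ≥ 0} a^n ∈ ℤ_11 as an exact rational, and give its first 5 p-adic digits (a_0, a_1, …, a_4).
Σ a^n = 1/(1 − a) = 1/85185;  first 5 digits = (1, 0, 0, 2, 5)

v_11(a) = 3 ≥ 1, so the series converges in ℤ_11 to 1/(1 − a) = 1/(1 − (-85184)) = 1/85185. Expand this rational in ℤ_11: compute digits iteratively via d_i = x_i mod 11, x_{i+1} = (x_i − d_i)/11. The first 5 digits are (1, 0, 0, 2, 5).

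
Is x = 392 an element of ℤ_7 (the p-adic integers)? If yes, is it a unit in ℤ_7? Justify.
x ∈ ℤ_7 but not a unit; v_7(x) = 2 > 0

ℤ_7 = {x ∈ ℚ_7 : v_7(x) ≥ 0} and ℤ_7^× = {x ∈ ℤ_7 : v_7(x) = 0}. Here v_7(392) = v_7(num) − v_7(den) = 2; compare against these criteria.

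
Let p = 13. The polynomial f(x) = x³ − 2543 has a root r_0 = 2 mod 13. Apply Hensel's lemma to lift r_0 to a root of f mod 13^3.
r_2 = 1861 (mod 2197)

Hensel: r_{i+1} = r_i − f(r_i)/f′(r_i) mod 13^{i+2}, where f′(x) = 3x². Iterate:
  r_0 = 2 (mod 13)
  r_1 = 2 (mod 169)
  r_2 = 1861 (mod 2197)
Final: r = 1861 with f(r) ≡ 0 mod 13^3.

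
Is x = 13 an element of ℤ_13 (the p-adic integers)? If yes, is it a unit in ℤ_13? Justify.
x ∈ ℤ_13 but not a unit; v_13(x) = 1 > 0

ℤ_13 = {x ∈ ℚ_13 : v_13(x) ≥ 0} and ℤ_13^× = {x ∈ ℤ_13 : v_13(x) = 0}. Here v_13(13) = v_13(num) − v_13(den) = 1; compare against these criteria.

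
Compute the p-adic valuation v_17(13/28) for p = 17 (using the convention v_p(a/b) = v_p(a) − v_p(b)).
v_17(13/28) = 0

Factor powers of 17 from the numerator and denominator of the reduced fraction: 13 = 17^0 · 13 and 28 = 17^0 · 28. Apply v_p(a/b) = v_p(a) − v_p(b): v_17(13/28) = 0 − 0 = 0.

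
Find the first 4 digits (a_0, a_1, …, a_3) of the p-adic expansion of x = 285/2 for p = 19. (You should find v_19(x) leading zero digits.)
(a_0, …, a_3) = (0, 17, 9, 9)

v_19(285/2) = 1, so a_0 = ... = a_0 = 0. Factor out: x = 19^1 · u with u = 15/2 a unit in ℤ_19. Expand u iteratively via a_{v+i} = u_i mod 19, u_{i+1} = (u_i − a_{v+i})/19:
  u_0 = 15/2;  a_1 = 17;  u_1 = (u_0 − 17)/19 = -1/2
  u_1 = -1/2;  a_2 = 9;  u_2 = (u_1 − 9)/19 = -1/2
  u_2 = -1/2;  a_3 = 9;  u_3 = (u_2 − 9)/19 = -1/2
Digits: (0, 17, 9, 9).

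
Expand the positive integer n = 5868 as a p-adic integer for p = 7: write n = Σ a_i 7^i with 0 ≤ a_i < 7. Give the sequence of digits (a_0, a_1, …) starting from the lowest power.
(a_0, a_1, …) = (2, 5, 0, 3, 2)

Repeated division by 7 gives the digits low-to-high: 5868 = 2 + 5·7^1 + 3·7^3 + 2·7^4. Digit sequence: (2, 5, 0, 3, 2).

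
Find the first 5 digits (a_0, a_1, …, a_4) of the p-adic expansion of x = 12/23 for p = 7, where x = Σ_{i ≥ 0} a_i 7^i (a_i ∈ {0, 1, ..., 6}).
(a_0, …, a_4) = (6, 5, 1, 4, 0)

v_7(12/23) = 0 (numerator and denominator both coprime to 7), so x ∈ ℤ_7^×. Compute digits iteratively via a_i = x_i mod 7, x_{i+1} = (x_i − a_i)/7, with x_0 = x:
  x_0 = 12/23;  a_0 = 6;  x_1 = (x_0 − 6)/7 = -18/23
  x_1 = -18/23;  a_1 = 5;  x_2 = (x_1 − 5)/7 = -19/23
  x_2 = -19/23;  a_2 = 1;  x_3 = (x_2 − 1)/7 = -6/23
  x_3 = -6/23;  a_3 = 4;  x_4 = (x_3 − 4)/7 = -14/23
  x_4 = -14/23;  a_4 = 0;  x_5 = (x_4 − 0)/7 = -2/23
Digits: (6, 5, 1, 4, 0).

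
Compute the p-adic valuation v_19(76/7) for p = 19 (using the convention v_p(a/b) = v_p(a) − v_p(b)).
v_19(76/7) = 1

Factor powers of 19 from the numerator and denominator of the reduced fraction: 76 = 19^1 · 4 and 7 = 19^0 · 7. Apply v_p(a/b) = v_p(a) − v_p(b): v_19(76/7) = 1 − 0 = 1.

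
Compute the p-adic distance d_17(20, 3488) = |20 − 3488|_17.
d_17(20, 3488) = 1/289

Step 1 — x − y = 20 − 3488 = -3468. Step 2 — v_17(-3468) = 2 (factor: -3468 = −(17^2 · 12); the sign does not affect v_p). Step 3 — |x − y|_17 = 17^{-2} = 1/289.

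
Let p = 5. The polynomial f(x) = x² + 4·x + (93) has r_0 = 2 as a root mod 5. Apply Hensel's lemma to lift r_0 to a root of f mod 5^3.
r_2 = 117 (mod 125)

Hensel: r_{i+1} = r_i − f(r_i)·(f′(r_i))^{-1} mod 5^{i+2}, f′(x) = 2x + 4. Iterate:
  r_0 = 2 (mod 5)
  r_1 = 17 (mod 25)
  r_2 = 117 (mod 125)
Final: r = 117 satisfies f(r) ≡ 0 mod 5^3.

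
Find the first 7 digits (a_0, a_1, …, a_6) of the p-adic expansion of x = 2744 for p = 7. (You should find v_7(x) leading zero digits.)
(a_0, …, a_6) = (0, 0, 0, 1, 1, 0, 0)

v_7(2744) = 3, so a_0 = ... = a_2 = 0. Factor out: x = 7^3 · u with u = 8 a unit in ℤ_7. Expand u iteratively via a_{v+i} = u_i mod 7, u_{i+1} = (u_i − a_{v+i})/7:
  u_0 = 8;  a_3 = 1;  u_1 = (u_0 − 1)/7 = 1
  u_1 = 1;  a_4 = 1;  u_2 = (u_1 − 1)/7 = 0
  u_2 = 0;  a_5 = 0;  u_3 = (u_2 − 0)/7 = 0
  u_3 = 0;  a_6 = 0;  u_4 = (u_3 − 0)/7 = 0
Digits: (0, 0, 0, 1, 1, 0, 0).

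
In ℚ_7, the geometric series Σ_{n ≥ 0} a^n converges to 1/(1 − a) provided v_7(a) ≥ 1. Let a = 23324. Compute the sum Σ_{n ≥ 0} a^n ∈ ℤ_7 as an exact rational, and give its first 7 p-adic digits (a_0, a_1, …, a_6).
Σ a^n = 1/(1 − a) = -1/23323;  first 7 digits = (1, 0, 0, 5, 2, 1, 4)

v_7(a) = 3 ≥ 1, so the series converges in ℤ_7 to 1/(1 − a) = 1/(1 − 23324) = -1/23323. Expand this rational in ℤ_7: compute digits iteratively via d_i = x_i mod 7, x_{i+1} = (x_i − d_i)/7. The first 7 digits are (1, 0, 0, 5, 2, 1, 4).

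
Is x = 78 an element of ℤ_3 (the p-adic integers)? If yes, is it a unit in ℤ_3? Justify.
x ∈ ℤ_3 but not a unit; v_3(x) = 1 > 0

ℤ_3 = {x ∈ ℚ_3 : v_3(x) ≥ 0} and ℤ_3^× = {x ∈ ℤ_3 : v_3(x) = 0}. Here v_3(78) = v_3(num) − v_3(den) = 1; compare against these criteria.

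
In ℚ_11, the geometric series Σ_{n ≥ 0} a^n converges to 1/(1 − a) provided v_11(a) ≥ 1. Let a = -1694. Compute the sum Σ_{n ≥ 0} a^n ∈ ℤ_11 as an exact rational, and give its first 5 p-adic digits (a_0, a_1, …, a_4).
Σ a^n = 1/(1 − a) = 1/1695;  first 5 digits = (1, 0, 8, 9, 8)

v_11(a) = 2 ≥ 1, so the series converges in ℤ_11 to 1/(1 − a) = 1/(1 − (-1694)) = 1/1695. Expand this rational in ℤ_11: compute digits iteratively via d_i = x_i mod 11, x_{i+1} = (x_i − d_i)/11. The first 5 digits are (1, 0, 8, 9, 8).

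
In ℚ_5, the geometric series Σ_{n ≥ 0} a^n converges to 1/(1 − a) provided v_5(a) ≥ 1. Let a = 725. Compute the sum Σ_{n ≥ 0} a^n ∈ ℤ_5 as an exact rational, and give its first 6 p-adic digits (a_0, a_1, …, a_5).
Σ a^n = 1/(1 − a) = -1/724;  first 6 digits = (1, 0, 4, 0, 2, 3)

v_5(a) = 2 ≥ 1, so the series converges in ℤ_5 to 1/(1 − a) = 1/(1 − 725) = -1/724. Expand this rational in ℤ_5: compute digits iteratively via d_i = x_i mod 5, x_{i+1} = (x_i − d_i)/5. The first 6 digits are (1, 0, 4, 0, 2, 3).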